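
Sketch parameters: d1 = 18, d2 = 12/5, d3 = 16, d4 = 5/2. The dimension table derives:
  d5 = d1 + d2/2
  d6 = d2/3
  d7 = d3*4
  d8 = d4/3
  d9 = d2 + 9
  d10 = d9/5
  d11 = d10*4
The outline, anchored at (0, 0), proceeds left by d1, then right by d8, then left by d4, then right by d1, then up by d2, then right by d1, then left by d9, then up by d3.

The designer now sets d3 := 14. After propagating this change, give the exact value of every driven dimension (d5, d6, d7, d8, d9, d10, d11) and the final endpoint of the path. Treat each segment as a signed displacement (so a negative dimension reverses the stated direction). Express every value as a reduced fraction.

d5 = 96/5
d6 = 4/5
d7 = 56
d8 = 5/6
d9 = 57/5
d10 = 57/25
d11 = 228/25
endpoint = (74/15, 82/5)

Apply edit: d3 := 14
  d5 = d1 + d2/2 = 96/5
  d6 = d2/3 = 4/5
  d7 = d3*4 = 56
  d8 = d4/3 = 5/6
  d9 = d2 + 9 = 57/5
  d10 = d9/5 = 57/25
  d11 = d10*4 = 228/25
Walk from origin (0, 0):
  seg 1: left by d1 = 18 → (-18, 0)
  seg 2: right by d8 = 5/6 → (-103/6, 0)
  seg 3: left by d4 = 5/2 → (-59/3, 0)
  seg 4: right by d1 = 18 → (-5/3, 0)
  seg 5: up by d2 = 12/5 → (-5/3, 12/5)
  seg 6: right by d1 = 18 → (49/3, 12/5)
  seg 7: left by d9 = 57/5 → (74/15, 12/5)
  seg 8: up by d3 = 14 → (74/15, 82/5)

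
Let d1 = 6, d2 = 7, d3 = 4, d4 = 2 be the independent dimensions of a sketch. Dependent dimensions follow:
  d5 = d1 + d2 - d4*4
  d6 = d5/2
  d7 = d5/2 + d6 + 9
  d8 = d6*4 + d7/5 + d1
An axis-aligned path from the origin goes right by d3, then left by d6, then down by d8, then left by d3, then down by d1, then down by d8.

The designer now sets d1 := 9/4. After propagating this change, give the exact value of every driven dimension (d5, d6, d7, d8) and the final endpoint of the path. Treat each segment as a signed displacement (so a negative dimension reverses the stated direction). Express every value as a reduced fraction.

d5 = 5/4
d6 = 5/8
d7 = 41/4
d8 = 34/5
endpoint = (-5/8, -317/20)

Apply edit: d1 := 9/4
  d5 = d1 + d2 - d4*4 = 5/4
  d6 = d5/2 = 5/8
  d7 = d5/2 + d6 + 9 = 41/4
  d8 = d6*4 + d7/5 + d1 = 34/5
Walk from origin (0, 0):
  seg 1: right by d3 = 4 → (4, 0)
  seg 2: left by d6 = 5/8 → (27/8, 0)
  seg 3: down by d8 = 34/5 → (27/8, -34/5)
  seg 4: left by d3 = 4 → (-5/8, -34/5)
  seg 5: down by d1 = 9/4 → (-5/8, -181/20)
  seg 6: down by d8 = 34/5 → (-5/8, -317/20)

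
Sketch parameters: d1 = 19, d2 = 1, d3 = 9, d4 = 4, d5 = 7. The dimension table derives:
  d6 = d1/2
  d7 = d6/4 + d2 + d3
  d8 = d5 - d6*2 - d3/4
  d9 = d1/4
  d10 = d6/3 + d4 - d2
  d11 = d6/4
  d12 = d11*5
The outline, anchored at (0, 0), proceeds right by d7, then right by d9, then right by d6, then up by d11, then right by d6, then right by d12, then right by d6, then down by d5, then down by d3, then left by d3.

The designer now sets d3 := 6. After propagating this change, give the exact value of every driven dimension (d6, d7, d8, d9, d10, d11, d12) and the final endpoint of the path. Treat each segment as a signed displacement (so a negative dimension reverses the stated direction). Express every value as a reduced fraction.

Apply edit: d3 := 6
  d6 = d1/2 = 19/2
  d7 = d6/4 + d2 + d3 = 75/8
  d8 = d5 - d6*2 - d3/4 = -27/2
  d9 = d1/4 = 19/4
  d10 = d6/3 + d4 - d2 = 37/6
  d11 = d6/4 = 19/8
  d12 = d11*5 = 95/8
Walk from origin (0, 0):
  seg 1: right by d7 = 75/8 → (75/8, 0)
  seg 2: right by d9 = 19/4 → (113/8, 0)
  seg 3: right by d6 = 19/2 → (189/8, 0)
  seg 4: up by d11 = 19/8 → (189/8, 19/8)
  seg 5: right by d6 = 19/2 → (265/8, 19/8)
  seg 6: right by d12 = 95/8 → (45, 19/8)
  seg 7: right by d6 = 19/2 → (109/2, 19/8)
  seg 8: down by d5 = 7 → (109/2, -37/8)
  seg 9: down by d3 = 6 → (109/2, -85/8)
  seg 10: left by d3 = 6 → (97/2, -85/8)

d6 = 19/2
d7 = 75/8
d8 = -27/2
d9 = 19/4
d10 = 37/6
d11 = 19/8
d12 = 95/8
endpoint = (97/2, -85/8)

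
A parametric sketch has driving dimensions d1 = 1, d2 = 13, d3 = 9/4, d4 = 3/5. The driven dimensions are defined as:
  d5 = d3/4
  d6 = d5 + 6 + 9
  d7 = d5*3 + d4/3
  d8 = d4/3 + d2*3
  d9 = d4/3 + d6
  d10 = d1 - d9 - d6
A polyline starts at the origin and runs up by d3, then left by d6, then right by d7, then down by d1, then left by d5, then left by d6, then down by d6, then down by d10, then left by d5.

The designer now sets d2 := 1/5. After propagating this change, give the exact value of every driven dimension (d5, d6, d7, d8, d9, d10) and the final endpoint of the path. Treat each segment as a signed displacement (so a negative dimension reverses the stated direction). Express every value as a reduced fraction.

d5 = 9/16
d6 = 249/16
d7 = 151/80
d8 = 4/5
d9 = 1261/80
d10 = -1213/40
endpoint = (-2429/80, 1281/80)

Apply edit: d2 := 1/5
  d5 = d3/4 = 9/16
  d6 = d5 + 6 + 9 = 249/16
  d7 = d5*3 + d4/3 = 151/80
  d8 = d4/3 + d2*3 = 4/5
  d9 = d4/3 + d6 = 1261/80
  d10 = d1 - d9 - d6 = -1213/40
Walk from origin (0, 0):
  seg 1: up by d3 = 9/4 → (0, 9/4)
  seg 2: left by d6 = 249/16 → (-249/16, 9/4)
  seg 3: right by d7 = 151/80 → (-547/40, 9/4)
  seg 4: down by d1 = 1 → (-547/40, 5/4)
  seg 5: left by d5 = 9/16 → (-1139/80, 5/4)
  seg 6: left by d6 = 249/16 → (-149/5, 5/4)
  seg 7: down by d6 = 249/16 → (-149/5, -229/16)
  seg 8: down by d10 = -1213/40 → (-149/5, 1281/80)
  seg 9: left by d5 = 9/16 → (-2429/80, 1281/80)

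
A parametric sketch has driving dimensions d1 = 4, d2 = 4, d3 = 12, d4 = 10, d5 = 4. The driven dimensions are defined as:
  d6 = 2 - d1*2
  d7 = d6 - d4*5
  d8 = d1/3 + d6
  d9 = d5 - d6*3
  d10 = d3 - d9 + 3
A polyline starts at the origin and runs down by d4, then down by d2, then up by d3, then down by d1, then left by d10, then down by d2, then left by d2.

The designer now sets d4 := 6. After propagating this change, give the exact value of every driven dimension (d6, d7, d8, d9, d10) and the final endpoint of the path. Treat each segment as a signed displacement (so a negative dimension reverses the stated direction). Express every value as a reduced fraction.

Apply edit: d4 := 6
  d6 = 2 - d1*2 = -6
  d7 = d6 - d4*5 = -36
  d8 = d1/3 + d6 = -14/3
  d9 = d5 - d6*3 = 22
  d10 = d3 - d9 + 3 = -7
Walk from origin (0, 0):
  seg 1: down by d4 = 6 → (0, -6)
  seg 2: down by d2 = 4 → (0, -10)
  seg 3: up by d3 = 12 → (0, 2)
  seg 4: down by d1 = 4 → (0, -2)
  seg 5: left by d10 = -7 → (7, -2)
  seg 6: down by d2 = 4 → (7, -6)
  seg 7: left by d2 = 4 → (3, -6)

d6 = -6
d7 = -36
d8 = -14/3
d9 = 22
d10 = -7
endpoint = (3, -6)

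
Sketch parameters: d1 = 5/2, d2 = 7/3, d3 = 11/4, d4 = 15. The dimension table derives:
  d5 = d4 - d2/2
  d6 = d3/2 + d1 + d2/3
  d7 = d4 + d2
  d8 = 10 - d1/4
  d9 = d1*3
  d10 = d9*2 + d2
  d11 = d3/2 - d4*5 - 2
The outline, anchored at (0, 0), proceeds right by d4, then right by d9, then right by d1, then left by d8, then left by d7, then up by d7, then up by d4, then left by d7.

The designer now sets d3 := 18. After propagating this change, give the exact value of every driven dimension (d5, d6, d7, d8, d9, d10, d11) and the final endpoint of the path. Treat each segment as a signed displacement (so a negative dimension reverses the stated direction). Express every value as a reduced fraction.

d5 = 83/6
d6 = 221/18
d7 = 52/3
d8 = 75/8
d9 = 15/2
d10 = 52/3
d11 = -68
endpoint = (-457/24, 97/3)

Apply edit: d3 := 18
  d5 = d4 - d2/2 = 83/6
  d6 = d3/2 + d1 + d2/3 = 221/18
  d7 = d4 + d2 = 52/3
  d8 = 10 - d1/4 = 75/8
  d9 = d1*3 = 15/2
  d10 = d9*2 + d2 = 52/3
  d11 = d3/2 - d4*5 - 2 = -68
Walk from origin (0, 0):
  seg 1: right by d4 = 15 → (15, 0)
  seg 2: right by d9 = 15/2 → (45/2, 0)
  seg 3: right by d1 = 5/2 → (25, 0)
  seg 4: left by d8 = 75/8 → (125/8, 0)
  seg 5: left by d7 = 52/3 → (-41/24, 0)
  seg 6: up by d7 = 52/3 → (-41/24, 52/3)
  seg 7: up by d4 = 15 → (-41/24, 97/3)
  seg 8: left by d7 = 52/3 → (-457/24, 97/3)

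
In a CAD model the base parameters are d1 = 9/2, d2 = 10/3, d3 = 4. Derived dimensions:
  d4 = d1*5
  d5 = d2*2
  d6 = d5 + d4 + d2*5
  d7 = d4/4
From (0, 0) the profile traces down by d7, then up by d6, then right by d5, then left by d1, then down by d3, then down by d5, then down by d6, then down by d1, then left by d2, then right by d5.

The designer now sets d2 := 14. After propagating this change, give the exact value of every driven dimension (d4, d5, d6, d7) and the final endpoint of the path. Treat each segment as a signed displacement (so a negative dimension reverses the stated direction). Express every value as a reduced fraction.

Apply edit: d2 := 14
  d4 = d1*5 = 45/2
  d5 = d2*2 = 28
  d6 = d5 + d4 + d2*5 = 241/2
  d7 = d4/4 = 45/8
Walk from origin (0, 0):
  seg 1: down by d7 = 45/8 → (0, -45/8)
  seg 2: up by d6 = 241/2 → (0, 919/8)
  seg 3: right by d5 = 28 → (28, 919/8)
  seg 4: left by d1 = 9/2 → (47/2, 919/8)
  seg 5: down by d3 = 4 → (47/2, 887/8)
  seg 6: down by d5 = 28 → (47/2, 663/8)
  seg 7: down by d6 = 241/2 → (47/2, -301/8)
  seg 8: down by d1 = 9/2 → (47/2, -337/8)
  seg 9: left by d2 = 14 → (19/2, -337/8)
  seg 10: right by d5 = 28 → (75/2, -337/8)

d4 = 45/2
d5 = 28
d6 = 241/2
d7 = 45/8
endpoint = (75/2, -337/8)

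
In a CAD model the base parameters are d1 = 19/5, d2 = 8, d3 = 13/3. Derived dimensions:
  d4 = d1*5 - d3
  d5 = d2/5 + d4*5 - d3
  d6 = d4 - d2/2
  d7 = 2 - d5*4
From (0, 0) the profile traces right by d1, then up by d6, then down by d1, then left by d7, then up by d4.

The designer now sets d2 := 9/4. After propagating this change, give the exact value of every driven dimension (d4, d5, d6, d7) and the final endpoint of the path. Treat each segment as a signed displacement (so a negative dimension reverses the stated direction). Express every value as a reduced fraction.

d4 = 44/3
d5 = 1389/20
d6 = 325/24
d7 = -1379/5
endpoint = (1398/5, 2929/120)

Apply edit: d2 := 9/4
  d4 = d1*5 - d3 = 44/3
  d5 = d2/5 + d4*5 - d3 = 1389/20
  d6 = d4 - d2/2 = 325/24
  d7 = 2 - d5*4 = -1379/5
Walk from origin (0, 0):
  seg 1: right by d1 = 19/5 → (19/5, 0)
  seg 2: up by d6 = 325/24 → (19/5, 325/24)
  seg 3: down by d1 = 19/5 → (19/5, 1169/120)
  seg 4: left by d7 = -1379/5 → (1398/5, 1169/120)
  seg 5: up by d4 = 44/3 → (1398/5, 2929/120)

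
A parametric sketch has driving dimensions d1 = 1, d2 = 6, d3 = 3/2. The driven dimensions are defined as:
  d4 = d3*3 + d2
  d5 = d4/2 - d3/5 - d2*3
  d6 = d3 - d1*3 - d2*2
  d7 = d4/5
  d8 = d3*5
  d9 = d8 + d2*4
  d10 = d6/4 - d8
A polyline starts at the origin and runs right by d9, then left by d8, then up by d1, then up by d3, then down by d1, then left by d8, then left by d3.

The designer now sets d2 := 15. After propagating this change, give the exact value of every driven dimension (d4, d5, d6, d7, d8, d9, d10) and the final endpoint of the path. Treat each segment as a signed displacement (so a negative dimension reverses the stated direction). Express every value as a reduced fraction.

Apply edit: d2 := 15
  d4 = d3*3 + d2 = 39/2
  d5 = d4/2 - d3/5 - d2*3 = -711/20
  d6 = d3 - d1*3 - d2*2 = -63/2
  d7 = d4/5 = 39/10
  d8 = d3*5 = 15/2
  d9 = d8 + d2*4 = 135/2
  d10 = d6/4 - d8 = -123/8
Walk from origin (0, 0):
  seg 1: right by d9 = 135/2 → (135/2, 0)
  seg 2: left by d8 = 15/2 → (60, 0)
  seg 3: up by d1 = 1 → (60, 1)
  seg 4: up by d3 = 3/2 → (60, 5/2)
  seg 5: down by d1 = 1 → (60, 3/2)
  seg 6: left by d8 = 15/2 → (105/2, 3/2)
  seg 7: left by d3 = 3/2 → (51, 3/2)

d4 = 39/2
d5 = -711/20
d6 = -63/2
d7 = 39/10
d8 = 15/2
d9 = 135/2
d10 = -123/8
endpoint = (51, 3/2)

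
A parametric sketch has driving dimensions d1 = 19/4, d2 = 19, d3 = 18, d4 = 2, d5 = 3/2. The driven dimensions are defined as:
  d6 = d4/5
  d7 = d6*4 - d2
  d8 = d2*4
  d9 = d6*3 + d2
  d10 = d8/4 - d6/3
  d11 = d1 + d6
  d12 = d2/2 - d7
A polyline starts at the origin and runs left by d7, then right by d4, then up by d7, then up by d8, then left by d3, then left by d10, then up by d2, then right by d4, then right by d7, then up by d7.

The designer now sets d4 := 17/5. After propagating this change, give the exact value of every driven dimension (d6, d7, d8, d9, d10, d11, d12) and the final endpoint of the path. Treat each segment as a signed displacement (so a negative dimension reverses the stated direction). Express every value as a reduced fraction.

Apply edit: d4 := 17/5
  d6 = d4/5 = 17/25
  d7 = d6*4 - d2 = -407/25
  d8 = d2*4 = 76
  d9 = d6*3 + d2 = 526/25
  d10 = d8/4 - d6/3 = 1408/75
  d11 = d1 + d6 = 543/100
  d12 = d2/2 - d7 = 1289/50
Walk from origin (0, 0):
  seg 1: left by d7 = -407/25 → (407/25, 0)
  seg 2: right by d4 = 17/5 → (492/25, 0)
  seg 3: up by d7 = -407/25 → (492/25, -407/25)
  seg 4: up by d8 = 76 → (492/25, 1493/25)
  seg 5: left by d3 = 18 → (42/25, 1493/25)
  seg 6: left by d10 = 1408/75 → (-1282/75, 1493/25)
  seg 7: up by d2 = 19 → (-1282/75, 1968/25)
  seg 8: right by d4 = 17/5 → (-1027/75, 1968/25)
  seg 9: right by d7 = -407/25 → (-2248/75, 1968/25)
  seg 10: up by d7 = -407/25 → (-2248/75, 1561/25)

d6 = 17/25
d7 = -407/25
d8 = 76
d9 = 526/25
d10 = 1408/75
d11 = 543/100
d12 = 1289/50
endpoint = (-2248/75, 1561/25)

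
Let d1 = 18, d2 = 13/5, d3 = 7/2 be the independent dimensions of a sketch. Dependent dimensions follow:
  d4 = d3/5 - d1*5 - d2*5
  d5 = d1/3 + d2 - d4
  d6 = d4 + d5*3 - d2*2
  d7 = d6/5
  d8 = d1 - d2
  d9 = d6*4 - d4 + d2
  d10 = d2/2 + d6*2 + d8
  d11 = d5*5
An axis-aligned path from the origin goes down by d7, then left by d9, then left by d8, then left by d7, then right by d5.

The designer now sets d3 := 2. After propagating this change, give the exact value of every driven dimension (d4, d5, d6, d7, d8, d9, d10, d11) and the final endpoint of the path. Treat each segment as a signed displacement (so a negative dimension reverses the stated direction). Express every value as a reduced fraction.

d4 = -513/5
d5 = 556/5
d6 = 1129/5
d7 = 1129/25
d8 = 77/5
d9 = 5042/5
d10 = 4683/10
d11 = 556
endpoint = (-23944/25, -1129/25)

Apply edit: d3 := 2
  d4 = d3/5 - d1*5 - d2*5 = -513/5
  d5 = d1/3 + d2 - d4 = 556/5
  d6 = d4 + d5*3 - d2*2 = 1129/5
  d7 = d6/5 = 1129/25
  d8 = d1 - d2 = 77/5
  d9 = d6*4 - d4 + d2 = 5042/5
  d10 = d2/2 + d6*2 + d8 = 4683/10
  d11 = d5*5 = 556
Walk from origin (0, 0):
  seg 1: down by d7 = 1129/25 → (0, -1129/25)
  seg 2: left by d9 = 5042/5 → (-5042/5, -1129/25)
  seg 3: left by d8 = 77/5 → (-5119/5, -1129/25)
  seg 4: left by d7 = 1129/25 → (-26724/25, -1129/25)
  seg 5: right by d5 = 556/5 → (-23944/25, -1129/25)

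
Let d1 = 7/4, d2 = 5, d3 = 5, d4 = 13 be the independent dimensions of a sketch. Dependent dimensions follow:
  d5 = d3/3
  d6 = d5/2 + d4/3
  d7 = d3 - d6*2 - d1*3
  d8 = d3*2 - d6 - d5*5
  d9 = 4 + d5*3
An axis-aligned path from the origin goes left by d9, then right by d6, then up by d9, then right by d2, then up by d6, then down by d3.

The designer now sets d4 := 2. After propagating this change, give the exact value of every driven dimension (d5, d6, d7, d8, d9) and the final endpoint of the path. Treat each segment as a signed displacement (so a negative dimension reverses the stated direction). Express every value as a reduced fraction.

d5 = 5/3
d6 = 3/2
d7 = -13/4
d8 = 1/6
d9 = 9
endpoint = (-5/2, 11/2)

Apply edit: d4 := 2
  d5 = d3/3 = 5/3
  d6 = d5/2 + d4/3 = 3/2
  d7 = d3 - d6*2 - d1*3 = -13/4
  d8 = d3*2 - d6 - d5*5 = 1/6
  d9 = 4 + d5*3 = 9
Walk from origin (0, 0):
  seg 1: left by d9 = 9 → (-9, 0)
  seg 2: right by d6 = 3/2 → (-15/2, 0)
  seg 3: up by d9 = 9 → (-15/2, 9)
  seg 4: right by d2 = 5 → (-5/2, 9)
  seg 5: up by d6 = 3/2 → (-5/2, 21/2)
  seg 6: down by d3 = 5 → (-5/2, 11/2)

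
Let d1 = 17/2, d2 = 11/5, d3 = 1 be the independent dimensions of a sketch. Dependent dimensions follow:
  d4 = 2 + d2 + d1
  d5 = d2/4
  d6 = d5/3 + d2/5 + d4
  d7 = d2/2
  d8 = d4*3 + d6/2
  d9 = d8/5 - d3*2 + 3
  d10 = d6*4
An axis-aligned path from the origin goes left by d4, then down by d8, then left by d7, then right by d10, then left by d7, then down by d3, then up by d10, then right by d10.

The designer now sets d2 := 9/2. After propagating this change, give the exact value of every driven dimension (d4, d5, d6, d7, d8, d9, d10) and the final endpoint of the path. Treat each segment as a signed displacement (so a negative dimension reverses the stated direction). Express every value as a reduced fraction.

Apply edit: d2 := 9/2
  d4 = 2 + d2 + d1 = 15
  d5 = d2/4 = 9/8
  d6 = d5/3 + d2/5 + d4 = 651/40
  d7 = d2/2 = 9/4
  d8 = d4*3 + d6/2 = 4251/80
  d9 = d8/5 - d3*2 + 3 = 4651/400
  d10 = d6*4 = 651/10
Walk from origin (0, 0):
  seg 1: left by d4 = 15 → (-15, 0)
  seg 2: down by d8 = 4251/80 → (-15, -4251/80)
  seg 3: left by d7 = 9/4 → (-69/4, -4251/80)
  seg 4: right by d10 = 651/10 → (957/20, -4251/80)
  seg 5: left by d7 = 9/4 → (228/5, -4251/80)
  seg 6: down by d3 = 1 → (228/5, -4331/80)
  seg 7: up by d10 = 651/10 → (228/5, 877/80)
  seg 8: right by d10 = 651/10 → (1107/10, 877/80)

d4 = 15
d5 = 9/8
d6 = 651/40
d7 = 9/4
d8 = 4251/80
d9 = 4651/400
d10 = 651/10
endpoint = (1107/10, 877/80)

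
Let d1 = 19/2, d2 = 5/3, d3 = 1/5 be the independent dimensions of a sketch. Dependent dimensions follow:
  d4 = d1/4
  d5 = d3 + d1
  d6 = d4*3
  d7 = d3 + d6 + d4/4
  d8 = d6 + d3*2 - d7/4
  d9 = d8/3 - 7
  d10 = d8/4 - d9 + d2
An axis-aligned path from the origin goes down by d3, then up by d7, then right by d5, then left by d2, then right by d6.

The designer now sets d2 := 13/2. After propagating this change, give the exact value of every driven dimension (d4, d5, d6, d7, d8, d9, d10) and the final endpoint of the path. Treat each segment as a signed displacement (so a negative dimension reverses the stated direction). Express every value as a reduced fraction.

Apply edit: d2 := 13/2
  d4 = d1/4 = 19/8
  d5 = d3 + d1 = 97/10
  d6 = d4*3 = 57/8
  d7 = d3 + d6 + d4/4 = 1267/160
  d8 = d6 + d3*2 - d7/4 = 3549/640
  d9 = d8/3 - 7 = -3297/640
  d10 = d8/4 - d9 + d2 = 33377/2560
Walk from origin (0, 0):
  seg 1: down by d3 = 1/5 → (0, -1/5)
  seg 2: up by d7 = 1267/160 → (0, 247/32)
  seg 3: right by d5 = 97/10 → (97/10, 247/32)
  seg 4: left by d2 = 13/2 → (16/5, 247/32)
  seg 5: right by d6 = 57/8 → (413/40, 247/32)

d4 = 19/8
d5 = 97/10
d6 = 57/8
d7 = 1267/160
d8 = 3549/640
d9 = -3297/640
d10 = 33377/2560
endpoint = (413/40, 247/32)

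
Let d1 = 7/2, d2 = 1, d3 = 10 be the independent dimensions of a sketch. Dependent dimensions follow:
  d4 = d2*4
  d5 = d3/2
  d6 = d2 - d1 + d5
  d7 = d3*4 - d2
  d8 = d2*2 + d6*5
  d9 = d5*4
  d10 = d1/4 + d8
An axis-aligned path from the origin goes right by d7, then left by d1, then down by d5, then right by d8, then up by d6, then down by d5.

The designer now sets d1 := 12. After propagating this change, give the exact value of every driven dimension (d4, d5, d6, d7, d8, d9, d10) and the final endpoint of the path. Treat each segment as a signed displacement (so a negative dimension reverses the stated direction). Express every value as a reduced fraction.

Apply edit: d1 := 12
  d4 = d2*4 = 4
  d5 = d3/2 = 5
  d6 = d2 - d1 + d5 = -6
  d7 = d3*4 - d2 = 39
  d8 = d2*2 + d6*5 = -28
  d9 = d5*4 = 20
  d10 = d1/4 + d8 = -25
Walk from origin (0, 0):
  seg 1: right by d7 = 39 → (39, 0)
  seg 2: left by d1 = 12 → (27, 0)
  seg 3: down by d5 = 5 → (27, -5)
  seg 4: right by d8 = -28 → (-1, -5)
  seg 5: up by d6 = -6 → (-1, -11)
  seg 6: down by d5 = 5 → (-1, -16)

d4 = 4
d5 = 5
d6 = -6
d7 = 39
d8 = -28
d9 = 20
d10 = -25
endpoint = (-1, -16)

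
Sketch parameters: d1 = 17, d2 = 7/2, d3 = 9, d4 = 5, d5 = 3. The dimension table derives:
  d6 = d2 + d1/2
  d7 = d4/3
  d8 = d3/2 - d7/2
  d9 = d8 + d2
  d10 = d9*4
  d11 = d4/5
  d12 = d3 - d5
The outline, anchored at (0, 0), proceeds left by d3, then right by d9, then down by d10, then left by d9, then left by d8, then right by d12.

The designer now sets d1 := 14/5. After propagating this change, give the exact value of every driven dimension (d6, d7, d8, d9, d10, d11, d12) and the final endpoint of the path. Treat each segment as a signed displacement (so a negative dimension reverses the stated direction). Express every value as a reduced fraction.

d6 = 49/10
d7 = 5/3
d8 = 11/3
d9 = 43/6
d10 = 86/3
d11 = 1
d12 = 6
endpoint = (-20/3, -86/3)

Apply edit: d1 := 14/5
  d6 = d2 + d1/2 = 49/10
  d7 = d4/3 = 5/3
  d8 = d3/2 - d7/2 = 11/3
  d9 = d8 + d2 = 43/6
  d10 = d9*4 = 86/3
  d11 = d4/5 = 1
  d12 = d3 - d5 = 6
Walk from origin (0, 0):
  seg 1: left by d3 = 9 → (-9, 0)
  seg 2: right by d9 = 43/6 → (-11/6, 0)
  seg 3: down by d10 = 86/3 → (-11/6, -86/3)
  seg 4: left by d9 = 43/6 → (-9, -86/3)
  seg 5: left by d8 = 11/3 → (-38/3, -86/3)
  seg 6: right by d12 = 6 → (-20/3, -86/3)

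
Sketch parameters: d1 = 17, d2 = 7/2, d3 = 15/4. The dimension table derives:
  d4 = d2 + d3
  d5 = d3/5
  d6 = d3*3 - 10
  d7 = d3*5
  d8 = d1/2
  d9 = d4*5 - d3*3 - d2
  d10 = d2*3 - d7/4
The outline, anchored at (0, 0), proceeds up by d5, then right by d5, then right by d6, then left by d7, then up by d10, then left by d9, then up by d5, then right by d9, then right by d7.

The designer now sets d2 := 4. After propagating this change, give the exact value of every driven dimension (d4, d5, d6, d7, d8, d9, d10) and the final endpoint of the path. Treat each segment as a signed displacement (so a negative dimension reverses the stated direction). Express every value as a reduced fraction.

Apply edit: d2 := 4
  d4 = d2 + d3 = 31/4
  d5 = d3/5 = 3/4
  d6 = d3*3 - 10 = 5/4
  d7 = d3*5 = 75/4
  d8 = d1/2 = 17/2
  d9 = d4*5 - d3*3 - d2 = 47/2
  d10 = d2*3 - d7/4 = 117/16
Walk from origin (0, 0):
  seg 1: up by d5 = 3/4 → (0, 3/4)
  seg 2: right by d5 = 3/4 → (3/4, 3/4)
  seg 3: right by d6 = 5/4 → (2, 3/4)
  seg 4: left by d7 = 75/4 → (-67/4, 3/4)
  seg 5: up by d10 = 117/16 → (-67/4, 129/16)
  seg 6: left by d9 = 47/2 → (-161/4, 129/16)
  seg 7: up by d5 = 3/4 → (-161/4, 141/16)
  seg 8: right by d9 = 47/2 → (-67/4, 141/16)
  seg 9: right by d7 = 75/4 → (2, 141/16)

d4 = 31/4
d5 = 3/4
d6 = 5/4
d7 = 75/4
d8 = 17/2
d9 = 47/2
d10 = 117/16
endpoint = (2, 141/16)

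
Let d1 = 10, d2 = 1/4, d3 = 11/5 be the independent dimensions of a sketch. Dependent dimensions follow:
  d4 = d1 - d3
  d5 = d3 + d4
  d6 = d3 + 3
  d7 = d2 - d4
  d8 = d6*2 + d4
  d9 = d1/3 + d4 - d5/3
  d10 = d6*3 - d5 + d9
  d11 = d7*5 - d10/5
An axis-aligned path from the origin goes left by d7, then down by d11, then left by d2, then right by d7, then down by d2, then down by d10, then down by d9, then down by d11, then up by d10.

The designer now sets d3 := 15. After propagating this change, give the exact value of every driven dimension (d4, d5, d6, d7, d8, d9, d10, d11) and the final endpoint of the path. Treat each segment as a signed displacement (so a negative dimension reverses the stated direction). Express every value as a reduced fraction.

Apply edit: d3 := 15
  d4 = d1 - d3 = -5
  d5 = d3 + d4 = 10
  d6 = d3 + 3 = 18
  d7 = d2 - d4 = 21/4
  d8 = d6*2 + d4 = 31
  d9 = d1/3 + d4 - d5/3 = -5
  d10 = d6*3 - d5 + d9 = 39
  d11 = d7*5 - d10/5 = 369/20
Walk from origin (0, 0):
  seg 1: left by d7 = 21/4 → (-21/4, 0)
  seg 2: down by d11 = 369/20 → (-21/4, -369/20)
  seg 3: left by d2 = 1/4 → (-11/2, -369/20)
  seg 4: right by d7 = 21/4 → (-1/4, -369/20)
  seg 5: down by d2 = 1/4 → (-1/4, -187/10)
  seg 6: down by d10 = 39 → (-1/4, -577/10)
  seg 7: down by d9 = -5 → (-1/4, -527/10)
  seg 8: down by d11 = 369/20 → (-1/4, -1423/20)
  seg 9: up by d10 = 39 → (-1/4, -643/20)

d4 = -5
d5 = 10
d6 = 18
d7 = 21/4
d8 = 31
d9 = -5
d10 = 39
d11 = 369/20
endpoint = (-1/4, -643/20)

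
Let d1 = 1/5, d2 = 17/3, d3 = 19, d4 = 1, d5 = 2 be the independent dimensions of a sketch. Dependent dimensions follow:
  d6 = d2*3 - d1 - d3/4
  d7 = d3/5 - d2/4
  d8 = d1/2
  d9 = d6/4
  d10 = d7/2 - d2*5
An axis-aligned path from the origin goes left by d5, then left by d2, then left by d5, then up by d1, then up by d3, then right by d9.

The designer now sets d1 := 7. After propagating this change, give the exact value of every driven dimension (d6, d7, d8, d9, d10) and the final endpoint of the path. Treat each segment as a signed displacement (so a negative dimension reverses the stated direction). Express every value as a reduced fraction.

Apply edit: d1 := 7
  d6 = d2*3 - d1 - d3/4 = 21/4
  d7 = d3/5 - d2/4 = 143/60
  d8 = d1/2 = 7/2
  d9 = d6/4 = 21/16
  d10 = d7/2 - d2*5 = -3257/120
Walk from origin (0, 0):
  seg 1: left by d5 = 2 → (-2, 0)
  seg 2: left by d2 = 17/3 → (-23/3, 0)
  seg 3: left by d5 = 2 → (-29/3, 0)
  seg 4: up by d1 = 7 → (-29/3, 7)
  seg 5: up by d3 = 19 → (-29/3, 26)
  seg 6: right by d9 = 21/16 → (-401/48, 26)

d6 = 21/4
d7 = 143/60
d8 = 7/2
d9 = 21/16
d10 = -3257/120
endpoint = (-401/48, 26)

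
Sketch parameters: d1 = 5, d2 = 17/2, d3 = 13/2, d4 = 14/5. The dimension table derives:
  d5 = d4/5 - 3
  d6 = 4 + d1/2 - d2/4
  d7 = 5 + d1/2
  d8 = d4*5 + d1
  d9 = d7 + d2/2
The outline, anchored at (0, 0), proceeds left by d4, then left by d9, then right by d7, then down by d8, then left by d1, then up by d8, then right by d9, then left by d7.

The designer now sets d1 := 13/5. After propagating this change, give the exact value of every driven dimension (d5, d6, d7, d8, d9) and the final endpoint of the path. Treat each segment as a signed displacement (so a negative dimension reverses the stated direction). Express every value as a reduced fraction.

d5 = -61/25
d6 = 127/40
d7 = 63/10
d8 = 83/5
d9 = 211/20
endpoint = (-27/5, 0)

Apply edit: d1 := 13/5
  d5 = d4/5 - 3 = -61/25
  d6 = 4 + d1/2 - d2/4 = 127/40
  d7 = 5 + d1/2 = 63/10
  d8 = d4*5 + d1 = 83/5
  d9 = d7 + d2/2 = 211/20
Walk from origin (0, 0):
  seg 1: left by d4 = 14/5 → (-14/5, 0)
  seg 2: left by d9 = 211/20 → (-267/20, 0)
  seg 3: right by d7 = 63/10 → (-141/20, 0)
  seg 4: down by d8 = 83/5 → (-141/20, -83/5)
  seg 5: left by d1 = 13/5 → (-193/20, -83/5)
  seg 6: up by d8 = 83/5 → (-193/20, 0)
  seg 7: right by d9 = 211/20 → (9/10, 0)
  seg 8: left by d7 = 63/10 → (-27/5, 0)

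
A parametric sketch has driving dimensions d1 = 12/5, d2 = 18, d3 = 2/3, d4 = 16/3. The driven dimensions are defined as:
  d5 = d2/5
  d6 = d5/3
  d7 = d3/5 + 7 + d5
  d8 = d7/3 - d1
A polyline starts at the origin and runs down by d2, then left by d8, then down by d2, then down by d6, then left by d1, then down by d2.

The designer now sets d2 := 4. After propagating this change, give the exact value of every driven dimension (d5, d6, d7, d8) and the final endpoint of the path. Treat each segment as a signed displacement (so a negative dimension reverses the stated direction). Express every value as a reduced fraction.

Apply edit: d2 := 4
  d5 = d2/5 = 4/5
  d6 = d5/3 = 4/15
  d7 = d3/5 + 7 + d5 = 119/15
  d8 = d7/3 - d1 = 11/45
Walk from origin (0, 0):
  seg 1: down by d2 = 4 → (0, -4)
  seg 2: left by d8 = 11/45 → (-11/45, -4)
  seg 3: down by d2 = 4 → (-11/45, -8)
  seg 4: down by d6 = 4/15 → (-11/45, -124/15)
  seg 5: left by d1 = 12/5 → (-119/45, -124/15)
  seg 6: down by d2 = 4 → (-119/45, -184/15)

d5 = 4/5
d6 = 4/15
d7 = 119/15
d8 = 11/45
endpoint = (-119/45, -184/15)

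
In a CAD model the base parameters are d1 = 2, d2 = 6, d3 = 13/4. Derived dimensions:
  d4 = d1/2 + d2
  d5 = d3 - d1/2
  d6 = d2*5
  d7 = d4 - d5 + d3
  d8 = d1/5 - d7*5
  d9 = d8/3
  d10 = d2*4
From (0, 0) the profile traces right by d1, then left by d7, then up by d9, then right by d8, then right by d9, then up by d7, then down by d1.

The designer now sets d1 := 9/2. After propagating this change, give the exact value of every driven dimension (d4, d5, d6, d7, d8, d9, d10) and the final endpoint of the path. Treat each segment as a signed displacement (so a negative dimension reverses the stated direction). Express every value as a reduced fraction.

d4 = 33/4
d5 = 1
d6 = 30
d7 = 21/2
d8 = -258/5
d9 = -86/5
d10 = 24
endpoint = (-374/5, -56/5)

Apply edit: d1 := 9/2
  d4 = d1/2 + d2 = 33/4
  d5 = d3 - d1/2 = 1
  d6 = d2*5 = 30
  d7 = d4 - d5 + d3 = 21/2
  d8 = d1/5 - d7*5 = -258/5
  d9 = d8/3 = -86/5
  d10 = d2*4 = 24
Walk from origin (0, 0):
  seg 1: right by d1 = 9/2 → (9/2, 0)
  seg 2: left by d7 = 21/2 → (-6, 0)
  seg 3: up by d9 = -86/5 → (-6, -86/5)
  seg 4: right by d8 = -258/5 → (-288/5, -86/5)
  seg 5: right by d9 = -86/5 → (-374/5, -86/5)
  seg 6: up by d7 = 21/2 → (-374/5, -67/10)
  seg 7: down by d1 = 9/2 → (-374/5, -56/5)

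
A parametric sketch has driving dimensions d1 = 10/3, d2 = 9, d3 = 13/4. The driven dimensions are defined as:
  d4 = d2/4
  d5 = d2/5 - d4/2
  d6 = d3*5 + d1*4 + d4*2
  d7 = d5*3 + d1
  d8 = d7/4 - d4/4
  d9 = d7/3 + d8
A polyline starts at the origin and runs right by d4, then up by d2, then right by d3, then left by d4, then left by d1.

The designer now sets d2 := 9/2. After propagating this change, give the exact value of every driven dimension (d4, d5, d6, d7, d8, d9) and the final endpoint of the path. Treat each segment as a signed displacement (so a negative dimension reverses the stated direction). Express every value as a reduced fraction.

Apply edit: d2 := 9/2
  d4 = d2/4 = 9/8
  d5 = d2/5 - d4/2 = 27/80
  d6 = d3*5 + d1*4 + d4*2 = 191/6
  d7 = d5*3 + d1 = 1043/240
  d8 = d7/4 - d4/4 = 773/960
  d9 = d7/3 + d8 = 6491/2880
Walk from origin (0, 0):
  seg 1: right by d4 = 9/8 → (9/8, 0)
  seg 2: up by d2 = 9/2 → (9/8, 9/2)
  seg 3: right by d3 = 13/4 → (35/8, 9/2)
  seg 4: left by d4 = 9/8 → (13/4, 9/2)
  seg 5: left by d1 = 10/3 → (-1/12, 9/2)

d4 = 9/8
d5 = 27/80
d6 = 191/6
d7 = 1043/240
d8 = 773/960
d9 = 6491/2880
endpoint = (-1/12, 9/2)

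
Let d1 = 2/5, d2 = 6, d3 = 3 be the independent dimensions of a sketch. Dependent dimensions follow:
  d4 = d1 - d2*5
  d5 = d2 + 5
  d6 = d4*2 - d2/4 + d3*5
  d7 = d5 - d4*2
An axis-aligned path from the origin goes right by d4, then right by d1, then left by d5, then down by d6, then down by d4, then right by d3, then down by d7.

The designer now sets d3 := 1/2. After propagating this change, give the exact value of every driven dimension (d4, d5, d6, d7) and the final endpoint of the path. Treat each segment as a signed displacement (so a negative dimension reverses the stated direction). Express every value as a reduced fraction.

d4 = -148/5
d5 = 11
d6 = -291/5
d7 = 351/5
endpoint = (-397/10, 88/5)

Apply edit: d3 := 1/2
  d4 = d1 - d2*5 = -148/5
  d5 = d2 + 5 = 11
  d6 = d4*2 - d2/4 + d3*5 = -291/5
  d7 = d5 - d4*2 = 351/5
Walk from origin (0, 0):
  seg 1: right by d4 = -148/5 → (-148/5, 0)
  seg 2: right by d1 = 2/5 → (-146/5, 0)
  seg 3: left by d5 = 11 → (-201/5, 0)
  seg 4: down by d6 = -291/5 → (-201/5, 291/5)
  seg 5: down by d4 = -148/5 → (-201/5, 439/5)
  seg 6: right by d3 = 1/2 → (-397/10, 439/5)
  seg 7: down by d7 = 351/5 → (-397/10, 88/5)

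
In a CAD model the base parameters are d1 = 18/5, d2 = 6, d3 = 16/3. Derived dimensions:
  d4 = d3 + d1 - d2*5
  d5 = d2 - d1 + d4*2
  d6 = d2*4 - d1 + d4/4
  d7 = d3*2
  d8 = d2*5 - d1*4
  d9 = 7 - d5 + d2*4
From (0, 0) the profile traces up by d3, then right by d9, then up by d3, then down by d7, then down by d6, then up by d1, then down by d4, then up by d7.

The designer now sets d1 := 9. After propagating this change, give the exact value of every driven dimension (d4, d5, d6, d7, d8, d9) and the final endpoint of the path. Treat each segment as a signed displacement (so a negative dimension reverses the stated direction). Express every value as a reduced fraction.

Apply edit: d1 := 9
  d4 = d3 + d1 - d2*5 = -47/3
  d5 = d2 - d1 + d4*2 = -103/3
  d6 = d2*4 - d1 + d4/4 = 133/12
  d7 = d3*2 = 32/3
  d8 = d2*5 - d1*4 = -6
  d9 = 7 - d5 + d2*4 = 196/3
Walk from origin (0, 0):
  seg 1: up by d3 = 16/3 → (0, 16/3)
  seg 2: right by d9 = 196/3 → (196/3, 16/3)
  seg 3: up by d3 = 16/3 → (196/3, 32/3)
  seg 4: down by d7 = 32/3 → (196/3, 0)
  seg 5: down by d6 = 133/12 → (196/3, -133/12)
  seg 6: up by d1 = 9 → (196/3, -25/12)
  seg 7: down by d4 = -47/3 → (196/3, 163/12)
  seg 8: up by d7 = 32/3 → (196/3, 97/4)

d4 = -47/3
d5 = -103/3
d6 = 133/12
d7 = 32/3
d8 = -6
d9 = 196/3
endpoint = (196/3, 97/4)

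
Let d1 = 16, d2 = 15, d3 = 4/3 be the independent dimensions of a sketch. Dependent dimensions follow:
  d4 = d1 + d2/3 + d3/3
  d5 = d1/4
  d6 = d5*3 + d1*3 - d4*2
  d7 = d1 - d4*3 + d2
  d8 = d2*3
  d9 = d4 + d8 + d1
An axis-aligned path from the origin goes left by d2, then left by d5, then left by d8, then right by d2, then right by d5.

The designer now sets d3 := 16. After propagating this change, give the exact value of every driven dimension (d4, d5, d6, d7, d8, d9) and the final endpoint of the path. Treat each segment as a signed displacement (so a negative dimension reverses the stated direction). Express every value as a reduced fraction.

d4 = 79/3
d5 = 4
d6 = 22/3
d7 = -48
d8 = 45
d9 = 262/3
endpoint = (-45, 0)

Apply edit: d3 := 16
  d4 = d1 + d2/3 + d3/3 = 79/3
  d5 = d1/4 = 4
  d6 = d5*3 + d1*3 - d4*2 = 22/3
  d7 = d1 - d4*3 + d2 = -48
  d8 = d2*3 = 45
  d9 = d4 + d8 + d1 = 262/3
Walk from origin (0, 0):
  seg 1: left by d2 = 15 → (-15, 0)
  seg 2: left by d5 = 4 → (-19, 0)
  seg 3: left by d8 = 45 → (-64, 0)
  seg 4: right by d2 = 15 → (-49, 0)
  seg 5: right by d5 = 4 → (-45, 0)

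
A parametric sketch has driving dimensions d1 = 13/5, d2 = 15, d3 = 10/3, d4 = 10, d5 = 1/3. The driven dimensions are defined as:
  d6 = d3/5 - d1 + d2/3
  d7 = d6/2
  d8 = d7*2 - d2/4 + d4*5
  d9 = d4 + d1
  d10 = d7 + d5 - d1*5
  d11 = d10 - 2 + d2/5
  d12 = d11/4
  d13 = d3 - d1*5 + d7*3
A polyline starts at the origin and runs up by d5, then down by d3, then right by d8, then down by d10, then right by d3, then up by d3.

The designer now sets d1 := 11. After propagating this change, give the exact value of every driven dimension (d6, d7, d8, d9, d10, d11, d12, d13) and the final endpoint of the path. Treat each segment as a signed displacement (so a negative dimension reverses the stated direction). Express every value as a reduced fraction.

d6 = -16/3
d7 = -8/3
d8 = 491/12
d9 = 21
d10 = -172/3
d11 = -169/3
d12 = -169/12
d13 = -179/3
endpoint = (177/4, 173/3)

Apply edit: d1 := 11
  d6 = d3/5 - d1 + d2/3 = -16/3
  d7 = d6/2 = -8/3
  d8 = d7*2 - d2/4 + d4*5 = 491/12
  d9 = d4 + d1 = 21
  d10 = d7 + d5 - d1*5 = -172/3
  d11 = d10 - 2 + d2/5 = -169/3
  d12 = d11/4 = -169/12
  d13 = d3 - d1*5 + d7*3 = -179/3
Walk from origin (0, 0):
  seg 1: up by d5 = 1/3 → (0, 1/3)
  seg 2: down by d3 = 10/3 → (0, -3)
  seg 3: right by d8 = 491/12 → (491/12, -3)
  seg 4: down by d10 = -172/3 → (491/12, 163/3)
  seg 5: right by d3 = 10/3 → (177/4, 163/3)
  seg 6: up by d3 = 10/3 → (177/4, 173/3)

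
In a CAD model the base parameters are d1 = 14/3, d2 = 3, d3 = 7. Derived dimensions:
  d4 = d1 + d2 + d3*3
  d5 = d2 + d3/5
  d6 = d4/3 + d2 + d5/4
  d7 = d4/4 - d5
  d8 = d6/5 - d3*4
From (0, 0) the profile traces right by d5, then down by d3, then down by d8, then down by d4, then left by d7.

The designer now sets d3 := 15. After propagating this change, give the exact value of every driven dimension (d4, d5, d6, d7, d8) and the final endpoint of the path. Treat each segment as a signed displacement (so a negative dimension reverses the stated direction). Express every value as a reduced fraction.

d4 = 158/3
d5 = 6
d6 = 397/18
d7 = 43/6
d8 = -5003/90
endpoint = (-7/6, -1087/90)

Apply edit: d3 := 15
  d4 = d1 + d2 + d3*3 = 158/3
  d5 = d2 + d3/5 = 6
  d6 = d4/3 + d2 + d5/4 = 397/18
  d7 = d4/4 - d5 = 43/6
  d8 = d6/5 - d3*4 = -5003/90
Walk from origin (0, 0):
  seg 1: right by d5 = 6 → (6, 0)
  seg 2: down by d3 = 15 → (6, -15)
  seg 3: down by d8 = -5003/90 → (6, 3653/90)
  seg 4: down by d4 = 158/3 → (6, -1087/90)
  seg 5: left by d7 = 43/6 → (-7/6, -1087/90)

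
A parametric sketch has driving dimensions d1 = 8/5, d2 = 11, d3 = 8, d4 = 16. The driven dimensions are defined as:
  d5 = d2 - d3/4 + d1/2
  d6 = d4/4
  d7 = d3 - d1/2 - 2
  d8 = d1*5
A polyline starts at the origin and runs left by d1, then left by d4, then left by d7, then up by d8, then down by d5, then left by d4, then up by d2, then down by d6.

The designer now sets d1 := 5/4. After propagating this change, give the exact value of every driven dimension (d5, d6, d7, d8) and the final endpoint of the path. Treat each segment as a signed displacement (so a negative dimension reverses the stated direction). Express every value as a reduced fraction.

d5 = 77/8
d6 = 4
d7 = 43/8
d8 = 25/4
endpoint = (-309/8, 29/8)

Apply edit: d1 := 5/4
  d5 = d2 - d3/4 + d1/2 = 77/8
  d6 = d4/4 = 4
  d7 = d3 - d1/2 - 2 = 43/8
  d8 = d1*5 = 25/4
Walk from origin (0, 0):
  seg 1: left by d1 = 5/4 → (-5/4, 0)
  seg 2: left by d4 = 16 → (-69/4, 0)
  seg 3: left by d7 = 43/8 → (-181/8, 0)
  seg 4: up by d8 = 25/4 → (-181/8, 25/4)
  seg 5: down by d5 = 77/8 → (-181/8, -27/8)
  seg 6: left by d4 = 16 → (-309/8, -27/8)
  seg 7: up by d2 = 11 → (-309/8, 61/8)
  seg 8: down by d6 = 4 → (-309/8, 29/8)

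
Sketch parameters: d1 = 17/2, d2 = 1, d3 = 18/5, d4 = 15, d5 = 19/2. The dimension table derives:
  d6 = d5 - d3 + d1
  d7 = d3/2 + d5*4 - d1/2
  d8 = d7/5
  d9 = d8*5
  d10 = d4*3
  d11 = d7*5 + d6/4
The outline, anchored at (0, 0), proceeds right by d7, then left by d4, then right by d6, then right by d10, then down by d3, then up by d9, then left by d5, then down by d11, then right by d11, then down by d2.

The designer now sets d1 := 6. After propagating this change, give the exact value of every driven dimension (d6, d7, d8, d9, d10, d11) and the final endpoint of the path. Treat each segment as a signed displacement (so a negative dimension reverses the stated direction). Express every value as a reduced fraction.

Apply edit: d1 := 6
  d6 = d5 - d3 + d1 = 119/10
  d7 = d3/2 + d5*4 - d1/2 = 184/5
  d8 = d7/5 = 184/25
  d9 = d8*5 = 184/5
  d10 = d4*3 = 45
  d11 = d7*5 + d6/4 = 7479/40
Walk from origin (0, 0):
  seg 1: right by d7 = 184/5 → (184/5, 0)
  seg 2: left by d4 = 15 → (109/5, 0)
  seg 3: right by d6 = 119/10 → (337/10, 0)
  seg 4: right by d10 = 45 → (787/10, 0)
  seg 5: down by d3 = 18/5 → (787/10, -18/5)
  seg 6: up by d9 = 184/5 → (787/10, 166/5)
  seg 7: left by d5 = 19/2 → (346/5, 166/5)
  seg 8: down by d11 = 7479/40 → (346/5, -6151/40)
  seg 9: right by d11 = 7479/40 → (10247/40, -6151/40)
  seg 10: down by d2 = 1 → (10247/40, -6191/40)

d6 = 119/10
d7 = 184/5
d8 = 184/25
d9 = 184/5
d10 = 45
d11 = 7479/40
endpoint = (10247/40, -6191/40)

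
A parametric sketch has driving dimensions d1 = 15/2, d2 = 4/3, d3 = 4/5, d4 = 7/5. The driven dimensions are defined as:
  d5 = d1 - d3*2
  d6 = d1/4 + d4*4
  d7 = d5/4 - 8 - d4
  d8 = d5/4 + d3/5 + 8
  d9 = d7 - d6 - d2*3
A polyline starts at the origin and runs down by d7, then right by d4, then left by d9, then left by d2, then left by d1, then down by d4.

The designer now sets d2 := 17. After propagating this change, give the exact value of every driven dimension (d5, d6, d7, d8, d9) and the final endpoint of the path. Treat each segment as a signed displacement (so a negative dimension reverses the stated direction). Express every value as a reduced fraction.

d5 = 59/10
d6 = 299/40
d7 = -317/40
d8 = 1927/200
d9 = -332/5
endpoint = (433/10, 261/40)

Apply edit: d2 := 17
  d5 = d1 - d3*2 = 59/10
  d6 = d1/4 + d4*4 = 299/40
  d7 = d5/4 - 8 - d4 = -317/40
  d8 = d5/4 + d3/5 + 8 = 1927/200
  d9 = d7 - d6 - d2*3 = -332/5
Walk from origin (0, 0):
  seg 1: down by d7 = -317/40 → (0, 317/40)
  seg 2: right by d4 = 7/5 → (7/5, 317/40)
  seg 3: left by d9 = -332/5 → (339/5, 317/40)
  seg 4: left by d2 = 17 → (254/5, 317/40)
  seg 5: left by d1 = 15/2 → (433/10, 317/40)
  seg 6: down by d4 = 7/5 → (433/10, 261/40)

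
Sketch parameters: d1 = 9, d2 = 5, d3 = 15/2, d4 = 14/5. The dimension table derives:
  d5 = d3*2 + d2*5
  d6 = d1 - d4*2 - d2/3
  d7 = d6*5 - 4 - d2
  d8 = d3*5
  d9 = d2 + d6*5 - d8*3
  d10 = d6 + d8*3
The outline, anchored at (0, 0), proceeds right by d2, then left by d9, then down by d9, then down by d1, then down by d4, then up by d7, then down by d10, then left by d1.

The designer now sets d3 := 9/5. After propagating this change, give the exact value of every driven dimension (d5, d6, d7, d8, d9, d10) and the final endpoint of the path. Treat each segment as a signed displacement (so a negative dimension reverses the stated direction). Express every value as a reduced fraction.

d5 = 143/5
d6 = 26/15
d7 = -1/3
d8 = 9
d9 = -40/3
d10 = 431/15
endpoint = (28/3, -413/15)

Apply edit: d3 := 9/5
  d5 = d3*2 + d2*5 = 143/5
  d6 = d1 - d4*2 - d2/3 = 26/15
  d7 = d6*5 - 4 - d2 = -1/3
  d8 = d3*5 = 9
  d9 = d2 + d6*5 - d8*3 = -40/3
  d10 = d6 + d8*3 = 431/15
Walk from origin (0, 0):
  seg 1: right by d2 = 5 → (5, 0)
  seg 2: left by d9 = -40/3 → (55/3, 0)
  seg 3: down by d9 = -40/3 → (55/3, 40/3)
  seg 4: down by d1 = 9 → (55/3, 13/3)
  seg 5: down by d4 = 14/5 → (55/3, 23/15)
  seg 6: up by d7 = -1/3 → (55/3, 6/5)
  seg 7: down by d10 = 431/15 → (55/3, -413/15)
  seg 8: left by d1 = 9 → (28/3, -413/15)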